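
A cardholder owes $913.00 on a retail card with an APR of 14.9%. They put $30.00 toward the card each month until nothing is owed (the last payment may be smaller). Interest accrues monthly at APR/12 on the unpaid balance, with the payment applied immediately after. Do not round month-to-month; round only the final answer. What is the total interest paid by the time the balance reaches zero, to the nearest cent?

Monthly rate r = 14.9%/12 = 1.24167% = 0.0124167.
Payoff takes n = ⌈−ln(1 − rB₀/P)/ln(1+r)⌉ = ⌈38.462⌉ = 39 payments; the last is $13.89.
Total paid = 38·$30.00 + $13.89 = $1,153.89.
Total interest = total paid − principal = $1,153.89 − $913.00 = $240.89.

$240.89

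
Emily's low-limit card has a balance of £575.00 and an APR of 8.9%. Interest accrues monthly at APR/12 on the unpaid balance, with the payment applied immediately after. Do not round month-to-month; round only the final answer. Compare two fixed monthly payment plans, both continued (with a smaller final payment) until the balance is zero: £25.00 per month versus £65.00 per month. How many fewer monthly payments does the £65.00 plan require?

16 fewer payments

Monthly rate r = 8.9%/12 = 0.741667% = 0.00741667.
At £25.00/mo: n = ⌈−ln(1 − rB₀/P)/ln(1+r)⌉ = 26 payments (last £7.80); total interest = total paid − £575.00 = £57.80.
At £65.00/mo: 10 payments (last £11.97); total interest £21.97.
Payments saved = 26 − 10 = 16.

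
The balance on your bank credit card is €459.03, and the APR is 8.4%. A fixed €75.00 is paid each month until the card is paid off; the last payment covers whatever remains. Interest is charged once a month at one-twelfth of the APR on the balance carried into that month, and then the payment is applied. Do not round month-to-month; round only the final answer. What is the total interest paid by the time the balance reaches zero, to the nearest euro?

€12

Monthly rate r = 8.4%/12 = 0.7% = 0.007.
Payoff takes n = ⌈−ln(1 − rB₀/P)/ln(1+r)⌉ = ⌈6.277⌉ = 7 payments; the last is €20.85.
Total paid = 6·€75.00 + €20.85 = €470.85.
Total interest = total paid − principal = €470.85 − €459.03 = €11.82.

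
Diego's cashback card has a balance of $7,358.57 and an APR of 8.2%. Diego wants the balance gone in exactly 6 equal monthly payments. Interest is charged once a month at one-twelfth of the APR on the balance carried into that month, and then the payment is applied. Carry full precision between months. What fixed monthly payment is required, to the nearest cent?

$1,255.93

Monthly rate r = 8.2%/12 = 0.683333% = 0.00683333.
Level-payment amortization: P = B₀·r / (1 − (1+r)^(−n)) = 7358.57·0.00683333 / (1 − 1.00683^(−6)).
Denominator 1 − (1+r)^(−6) = 0.0400370141.
P = 50.2836 / 0.0400370141 ≈ 1255.93.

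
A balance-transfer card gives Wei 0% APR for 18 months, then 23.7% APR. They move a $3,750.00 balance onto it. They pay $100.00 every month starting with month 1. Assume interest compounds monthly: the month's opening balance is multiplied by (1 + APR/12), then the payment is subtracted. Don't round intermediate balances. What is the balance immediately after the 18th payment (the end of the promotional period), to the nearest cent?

Promo months 1–18 at r₀ = 0%/12 = 0; months 19+ at r₁ = 23.7%/12 = 0.01975.
After month 18 (no interest yet): B = $3,750.00 − 18·$100.00 = $1,950.00.

$1,950.00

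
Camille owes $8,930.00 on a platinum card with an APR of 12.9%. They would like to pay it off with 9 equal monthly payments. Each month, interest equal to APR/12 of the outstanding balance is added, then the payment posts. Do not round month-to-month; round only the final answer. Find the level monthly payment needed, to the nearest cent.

Monthly rate r = 12.9%/12 = 1.075% = 0.01075.
Level-payment amortization: P = B₀·r / (1 − (1+r)^(−n)) = 8930.00·0.01075 / (1 − 1.01075^(−9)).
Denominator 1 − (1+r)^(−9) = 0.0917482361.
P = 95.9975 / 0.0917482361 ≈ 1046.31.

$1,046.31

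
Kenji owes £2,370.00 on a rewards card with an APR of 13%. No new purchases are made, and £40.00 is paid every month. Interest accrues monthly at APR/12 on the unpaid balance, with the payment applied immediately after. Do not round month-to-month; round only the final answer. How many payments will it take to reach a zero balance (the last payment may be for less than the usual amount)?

Monthly rate r = 13%/12 = 1.08333% = 0.0108333.
Recurrence: B ← B·(1+r) − £40.00.
Month 1: interest £25.68; balance after payment £2,355.68.
Month 2: interest £25.52; balance after payment £2,341.19.
Closed form: n = −ln(1 − rB₀/P)/ln(1+r) = −ln(0.35813)/ln(1.01083) ≈ 95.301, so the balance reaches zero during payment 96.

96 payments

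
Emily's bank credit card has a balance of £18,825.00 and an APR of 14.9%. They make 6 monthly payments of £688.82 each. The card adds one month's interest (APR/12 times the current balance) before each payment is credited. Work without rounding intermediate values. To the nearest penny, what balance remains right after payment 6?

£16,008.37

Monthly rate r = 14.9%/12 = 1.24167% = 0.0124167.
Each month: B ← B·(1+r) − £688.82.
Month 1: interest £233.74; balance after payment £18,369.92.
Month 2: interest £228.09; balance after payment £17,909.20.
Month 3: interest £222.37; balance after payment £17,442.75.
Month 4: interest £216.58; balance after payment £16,970.51.
Month 5: interest £210.72; balance after payment £16,492.41.
Month 6: interest £204.78; balance after payment £16,008.37.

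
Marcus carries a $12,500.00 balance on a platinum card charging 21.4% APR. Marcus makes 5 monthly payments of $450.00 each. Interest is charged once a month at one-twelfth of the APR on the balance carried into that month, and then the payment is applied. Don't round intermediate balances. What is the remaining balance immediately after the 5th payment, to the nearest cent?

$11,323.36

Monthly rate r = 21.4%/12 = 1.78333% = 0.0178333.
Each month: B ← B·(1+r) − $450.00.
Month 1: interest $222.92; balance after payment $12,272.92.
Month 2: interest $218.87; balance after payment $12,041.78.
Month 3: interest $214.75; balance after payment $11,806.53.
Month 4: interest $210.55; balance after payment $11,567.08.
Month 5: interest $206.28; balance after payment $11,323.36.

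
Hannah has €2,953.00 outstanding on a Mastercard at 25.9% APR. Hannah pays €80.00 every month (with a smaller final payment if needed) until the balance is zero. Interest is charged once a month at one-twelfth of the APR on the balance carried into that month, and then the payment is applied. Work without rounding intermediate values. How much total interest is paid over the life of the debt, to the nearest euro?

€3,015

Monthly rate r = 25.9%/12 = 2.15833% = 0.0215833.
Payoff takes n = ⌈−ln(1 − rB₀/P)/ln(1+r)⌉ = ⌈74.603⌉ = 75 payments; the last is €48.43.
Total paid = 74·€80.00 + €48.43 = €5,968.43.
Total interest = total paid − principal = €5,968.43 − €2,953.00 = €3,015.43.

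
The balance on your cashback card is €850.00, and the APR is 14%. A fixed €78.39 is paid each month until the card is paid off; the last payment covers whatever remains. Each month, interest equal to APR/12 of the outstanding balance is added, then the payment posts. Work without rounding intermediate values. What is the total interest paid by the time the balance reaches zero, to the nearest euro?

€64

Monthly rate r = 14%/12 = 1.16667% = 0.0116667.
Payoff takes n = ⌈−ln(1 − rB₀/P)/ln(1+r)⌉ = ⌈11.661⌉ = 12 payments; the last is €51.88.
Total paid = 11·€78.39 + €51.88 = €914.17.
Total interest = total paid − principal = €914.17 − €850.00 = €64.17.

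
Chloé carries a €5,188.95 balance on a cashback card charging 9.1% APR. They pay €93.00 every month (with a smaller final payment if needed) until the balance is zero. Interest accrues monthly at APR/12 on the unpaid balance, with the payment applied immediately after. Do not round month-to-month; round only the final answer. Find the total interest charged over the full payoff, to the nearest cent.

Monthly rate r = 9.1%/12 = 0.758333% = 0.00758333.
Payoff takes n = ⌈−ln(1 − rB₀/P)/ln(1+r)⌉ = ⌈72.817⌉ = 73 payments; the last is €76.00.
Total paid = 72·€93.00 + €76.00 = €6,772.00.
Total interest = total paid − principal = €6,772.00 − €5,188.95 = €1,583.05.

€1,583.05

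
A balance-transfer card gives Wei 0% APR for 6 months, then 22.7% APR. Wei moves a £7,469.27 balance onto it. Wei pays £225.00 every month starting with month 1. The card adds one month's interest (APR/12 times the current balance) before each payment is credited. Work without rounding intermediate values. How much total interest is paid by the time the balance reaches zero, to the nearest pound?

£2,556

Promo months 1–6 at r₀ = 0%/12 = 0; months 7+ at r₁ = 22.7%/12 = 0.0189167.
After month 6 (no interest yet): B = £7,469.27 − 6·£225.00 = £6,119.27.
Then at r₁ with £225.00/mo: n₂ = −ln(1 − r₁·B/P)/ln(1+r₁) ≈ 38.55 → 39 more payments.
Total paid = 44·£225.00 + £125.38 = £10,025.38; interest = £10,025.38 − £7,469.27 = £2,556.11.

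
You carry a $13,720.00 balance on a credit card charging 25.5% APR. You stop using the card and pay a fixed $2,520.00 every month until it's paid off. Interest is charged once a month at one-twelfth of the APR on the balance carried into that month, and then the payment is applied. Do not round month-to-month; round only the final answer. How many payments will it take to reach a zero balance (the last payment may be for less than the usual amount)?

Monthly rate r = 25.5%/12 = 2.125% = 0.02125.
Recurrence: B ← B·(1+r) − $2,520.00.
Month 1: interest $291.55; balance after payment $11,491.55.
Month 2: interest $244.20; balance after payment $9,215.75.
Month 3: interest $195.83; balance after payment $6,891.58.
Month 4: interest $146.45; balance after payment $4,518.03.
Month 5: interest $96.01; balance after payment $2,094.03.
Month 6: interest $44.50; balance after payment $0.00.

6 months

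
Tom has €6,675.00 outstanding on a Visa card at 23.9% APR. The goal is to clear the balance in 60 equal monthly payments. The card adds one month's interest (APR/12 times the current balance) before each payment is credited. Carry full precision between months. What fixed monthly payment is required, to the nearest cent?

€191.64

Monthly rate r = 23.9%/12 = 1.99167% = 0.0199167.
Level-payment amortization: P = B₀·r / (1 − (1+r)^(−n)) = 6675.00·0.0199167 / (1 − 1.01992^(−60)).
Denominator 1 − (1+r)^(−60) = 0.693719974.
P = 132.944 / 0.693719974 ≈ 191.64.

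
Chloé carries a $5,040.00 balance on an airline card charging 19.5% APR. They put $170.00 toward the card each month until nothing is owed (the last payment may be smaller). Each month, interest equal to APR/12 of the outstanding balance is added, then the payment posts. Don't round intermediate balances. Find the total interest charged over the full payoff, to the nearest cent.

Monthly rate r = 19.5%/12 = 1.625% = 0.01625.
Payoff takes n = ⌈−ln(1 − rB₀/P)/ln(1+r)⌉ = ⌈40.779⌉ = 41 payments; the last is $132.60.
Total paid = 40·$170.00 + $132.60 = $6,932.60.
Total interest = total paid − principal = $6,932.60 − $5,040.00 = $1,892.60.

$1,892.60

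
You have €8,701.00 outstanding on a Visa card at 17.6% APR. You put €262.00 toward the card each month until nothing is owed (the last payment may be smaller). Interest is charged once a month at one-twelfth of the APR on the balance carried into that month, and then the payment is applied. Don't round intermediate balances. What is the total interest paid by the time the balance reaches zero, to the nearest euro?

€3,313

Monthly rate r = 17.6%/12 = 1.46667% = 0.0146667.
Payoff takes n = ⌈−ln(1 − rB₀/P)/ln(1+r)⌉ = ⌈45.853⌉ = 46 payments; the last is €223.84.
Total paid = 45·€262.00 + €223.84 = €12,013.84.
Total interest = total paid − principal = €12,013.84 − €8,701.00 = €3,312.84.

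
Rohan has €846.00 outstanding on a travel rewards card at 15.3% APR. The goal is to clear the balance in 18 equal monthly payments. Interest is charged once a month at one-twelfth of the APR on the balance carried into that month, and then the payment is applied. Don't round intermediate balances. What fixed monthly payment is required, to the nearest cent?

€52.90

Monthly rate r = 15.3%/12 = 1.275% = 0.01275.
Level-payment amortization: P = B₀·r / (1 − (1+r)^(−n)) = 846.00·0.01275 / (1 − 1.01275^(−18)).
Denominator 1 − (1+r)^(−18) = 0.203914953.
P = 10.7865 / 0.203914953 ≈ 52.90.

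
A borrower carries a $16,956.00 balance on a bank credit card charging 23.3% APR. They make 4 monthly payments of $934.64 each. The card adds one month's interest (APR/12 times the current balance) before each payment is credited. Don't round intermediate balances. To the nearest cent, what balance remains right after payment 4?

$14,462.91

Monthly rate r = 23.3%/12 = 1.94167% = 0.0194167.
Each month: B ← B·(1+r) − $934.64.
Month 1: interest $329.23; balance after payment $16,350.59.
Month 2: interest $317.47; balance after payment $15,733.42.
Month 3: interest $305.49; balance after payment $15,104.27.
Month 4: interest $293.27; balance after payment $14,462.91.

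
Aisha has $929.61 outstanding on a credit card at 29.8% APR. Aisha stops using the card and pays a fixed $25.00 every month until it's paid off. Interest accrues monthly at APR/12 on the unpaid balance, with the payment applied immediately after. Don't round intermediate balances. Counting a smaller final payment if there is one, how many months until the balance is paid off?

105 months

Monthly rate r = 29.8%/12 = 2.48333% = 0.0248333.
Recurrence: B ← B·(1+r) − $25.00.
Month 1: interest $23.09; balance after payment $927.70.
Month 2: interest $23.04; balance after payment $925.73.
Closed form: n = −ln(1 − rB₀/P)/ln(1+r) = −ln(0.076587)/ln(1.02483) ≈ 104.742, so the balance reaches zero during payment 105.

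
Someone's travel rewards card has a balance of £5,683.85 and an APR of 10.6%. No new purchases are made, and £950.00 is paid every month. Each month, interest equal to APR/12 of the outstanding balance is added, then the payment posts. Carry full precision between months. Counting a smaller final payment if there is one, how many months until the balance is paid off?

Monthly rate r = 10.6%/12 = 0.883333% = 0.00883333.
Recurrence: B ← B·(1+r) − £950.00.
Month 1: interest £50.21; balance after payment £4,784.06.
Month 2: interest £42.26; balance after payment £3,876.32.
Closed form: n = −ln(1 − rB₀/P)/ln(1+r) = −ln(0.94715)/ln(1.00883) ≈ 6.174, so the balance reaches zero during payment 7.

7 payments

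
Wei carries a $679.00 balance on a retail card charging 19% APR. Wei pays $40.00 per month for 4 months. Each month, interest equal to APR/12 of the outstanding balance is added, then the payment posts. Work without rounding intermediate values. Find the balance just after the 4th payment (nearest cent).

$559.20

Monthly rate r = 19%/12 = 1.58333% = 0.0158333.
Each month: B ← B·(1+r) − $40.00.
Month 1: interest $10.75; balance after payment $649.75.
Month 2: interest $10.29; balance after payment $620.04.
Month 3: interest $9.82; balance after payment $589.86.
Month 4: interest $9.34; balance after payment $559.20.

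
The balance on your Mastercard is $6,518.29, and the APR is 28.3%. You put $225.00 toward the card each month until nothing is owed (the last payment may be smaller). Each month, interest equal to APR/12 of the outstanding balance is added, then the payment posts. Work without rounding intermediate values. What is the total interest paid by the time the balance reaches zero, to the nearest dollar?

Monthly rate r = 28.3%/12 = 2.35833% = 0.0235833.
Payoff takes n = ⌈−ln(1 − rB₀/P)/ln(1+r)⌉ = ⌈49.316⌉ = 50 payments; the last is $71.60.
Total paid = 49·$225.00 + $71.60 = $11,096.60.
Total interest = total paid − principal = $11,096.60 − $6,518.29 = $4,578.31.

$4,578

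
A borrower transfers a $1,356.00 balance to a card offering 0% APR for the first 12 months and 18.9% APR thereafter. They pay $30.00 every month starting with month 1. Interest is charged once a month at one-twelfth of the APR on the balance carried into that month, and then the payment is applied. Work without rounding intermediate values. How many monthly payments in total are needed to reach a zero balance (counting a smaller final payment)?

Promo months 1–12 at r₀ = 0%/12 = 0; months 13+ at r₁ = 18.9%/12 = 0.01575.
After month 12 (no interest yet): B = $1,356.00 − 12·$30.00 = $996.00.
Then at r₁ with $30.00/mo: n₂ = −ln(1 − r₁·B/P)/ln(1+r₁) ≈ 47.36 → 48 more payments.

60 months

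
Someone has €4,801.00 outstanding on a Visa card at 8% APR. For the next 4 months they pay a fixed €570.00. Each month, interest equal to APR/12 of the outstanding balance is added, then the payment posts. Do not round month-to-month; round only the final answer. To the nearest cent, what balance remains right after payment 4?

Monthly rate r = 8%/12 = 0.666667% = 0.00666667.
Each month: B ← B·(1+r) − €570.00.
Month 1: interest €32.01; balance after payment €4,263.01.
Month 2: interest €28.42; balance after payment €3,721.43.
Month 3: interest €24.81; balance after payment €3,176.24.
Month 4: interest €21.17; balance after payment €2,627.41.

€2,627.41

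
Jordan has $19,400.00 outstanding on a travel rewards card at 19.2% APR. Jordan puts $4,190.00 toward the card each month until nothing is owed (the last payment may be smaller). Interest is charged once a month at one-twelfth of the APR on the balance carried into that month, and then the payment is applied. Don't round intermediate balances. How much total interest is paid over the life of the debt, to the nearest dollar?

Monthly rate r = 19.2%/12 = 1.6% = 0.016.
Payoff takes n = ⌈−ln(1 − rB₀/P)/ln(1+r)⌉ = ⌈4.849⌉ = 5 payments; the last is $3,561.25.
Total paid = 4·$4,190.00 + $3,561.25 = $20,321.25.
Total interest = total paid − principal = $20,321.25 − $19,400.00 = $921.25.

$921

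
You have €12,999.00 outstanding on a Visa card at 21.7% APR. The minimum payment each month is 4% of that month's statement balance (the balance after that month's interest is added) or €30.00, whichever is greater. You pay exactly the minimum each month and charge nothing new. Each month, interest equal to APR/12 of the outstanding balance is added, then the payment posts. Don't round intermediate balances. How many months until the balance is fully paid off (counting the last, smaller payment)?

159 months

Monthly rate r = 21.7%/12 = 1.80833% = 0.0180833.
While 4% of the post-interest balance exceeds €30.00, each month B ← (B·(1+r))·(1 − 0.04), i.e. B shrinks by the factor (1+r)·0.96 = 0.97736.
This holds for months 1–126. Entering month 127 the balance is €725.75; 4% of the post-interest balance is now below €30.00, so the flat €30.00 minimum applies from here.
From month 127 a fixed €30.00 at rate r clears €725.75 in 33 more payments. Total: 126 + 33 = 159 months.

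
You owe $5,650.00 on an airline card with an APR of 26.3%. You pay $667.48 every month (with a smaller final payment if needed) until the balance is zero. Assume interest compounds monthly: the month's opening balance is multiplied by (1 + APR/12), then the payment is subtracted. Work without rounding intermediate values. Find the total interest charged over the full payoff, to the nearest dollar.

$670

Monthly rate r = 26.3%/12 = 2.19167% = 0.0219167.
Payoff takes n = ⌈−ln(1 − rB₀/P)/ln(1+r)⌉ = ⌈9.465⌉ = 10 payments; the last is $312.23.
Total paid = 9·$667.48 + $312.23 = $6,319.55.
Total interest = total paid − principal = $6,319.55 − $5,650.00 = $669.55.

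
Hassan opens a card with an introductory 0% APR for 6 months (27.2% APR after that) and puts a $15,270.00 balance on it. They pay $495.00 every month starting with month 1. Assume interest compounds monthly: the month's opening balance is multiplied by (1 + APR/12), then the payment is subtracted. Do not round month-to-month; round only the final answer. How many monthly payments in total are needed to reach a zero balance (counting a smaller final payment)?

43 payments

Promo months 1–6 at r₀ = 0%/12 = 0; months 7+ at r₁ = 27.2%/12 = 0.0226667.
After month 6 (no interest yet): B = $15,270.00 − 6·$495.00 = $12,300.00.
Then at r₁ with $495.00/mo: n₂ = −ln(1 − r₁·B/P)/ln(1+r₁) ≈ 36.96 → 37 more payments.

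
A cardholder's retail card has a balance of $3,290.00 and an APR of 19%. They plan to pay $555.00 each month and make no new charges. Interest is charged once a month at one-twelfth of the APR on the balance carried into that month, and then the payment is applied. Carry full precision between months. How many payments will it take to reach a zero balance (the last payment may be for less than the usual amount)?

Monthly rate r = 19%/12 = 1.58333% = 0.0158333.
Recurrence: B ← B·(1+r) − $555.00.
Month 1: interest $52.09; balance after payment $2,787.09.
Month 2: interest $44.13; balance after payment $2,276.22.
Closed form: n = −ln(1 − rB₀/P)/ln(1+r) = −ln(0.90614)/ln(1.01583) ≈ 6.274, so the balance reaches zero during payment 7.

7 payments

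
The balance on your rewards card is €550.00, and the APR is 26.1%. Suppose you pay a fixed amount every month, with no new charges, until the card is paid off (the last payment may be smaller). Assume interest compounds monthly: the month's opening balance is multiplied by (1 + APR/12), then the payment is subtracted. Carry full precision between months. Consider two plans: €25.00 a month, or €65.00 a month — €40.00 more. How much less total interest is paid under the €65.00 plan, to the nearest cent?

€141.90

Monthly rate r = 26.1%/12 = 2.175% = 0.02175.
At €25.00/mo: n = ⌈−ln(1 − rB₀/P)/ln(1+r)⌉ = 31 payments (last €6.49); total interest = total paid − €550.00 = €206.49.
At €65.00/mo: 10 payments (last €29.59); total interest €64.59.
Interest saved = €206.49 − €64.59 = €141.90.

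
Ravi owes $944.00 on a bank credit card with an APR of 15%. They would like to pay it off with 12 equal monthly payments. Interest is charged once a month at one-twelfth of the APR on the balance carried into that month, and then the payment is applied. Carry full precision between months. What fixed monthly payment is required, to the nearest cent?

$85.20

Monthly rate r = 15%/12 = 1.25% = 0.0125.
Level-payment amortization: P = B₀·r / (1 − (1+r)^(−n)) = 944.00·0.0125 / (1 − 1.0125^(−12)).
Denominator 1 − (1+r)^(−12) = 0.1384914.
P = 11.8 / 0.1384914 ≈ 85.20.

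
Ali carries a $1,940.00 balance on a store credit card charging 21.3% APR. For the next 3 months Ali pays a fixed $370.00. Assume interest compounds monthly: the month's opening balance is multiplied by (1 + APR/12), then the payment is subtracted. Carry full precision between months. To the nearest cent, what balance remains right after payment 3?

Monthly rate r = 21.3%/12 = 1.775% = 0.01775.
Each month: B ← B·(1+r) − $370.00.
Month 1: interest $34.44; balance after payment $1,604.43.
Month 2: interest $28.48; balance after payment $1,262.91.
Month 3: interest $22.42; balance after payment $915.33.

$915.33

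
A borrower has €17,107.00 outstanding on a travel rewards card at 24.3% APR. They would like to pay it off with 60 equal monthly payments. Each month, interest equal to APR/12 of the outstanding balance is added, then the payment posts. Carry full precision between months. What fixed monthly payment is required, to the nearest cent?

€495.12

Monthly rate r = 24.3%/12 = 2.025% = 0.02025.
Level-payment amortization: P = B₀·r / (1 − (1+r)^(−n)) = 17107.00·0.02025 / (1 − 1.02025^(−60)).
Denominator 1 − (1+r)^(−60) = 0.699666489.
P = 346.417 / 0.699666489 ≈ 495.12.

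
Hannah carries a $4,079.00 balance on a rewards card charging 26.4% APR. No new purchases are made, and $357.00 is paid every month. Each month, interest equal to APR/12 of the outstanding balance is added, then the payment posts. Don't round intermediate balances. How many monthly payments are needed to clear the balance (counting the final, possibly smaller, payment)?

14 payments

Monthly rate r = 26.4%/12 = 2.2% = 0.022.
Recurrence: B ← B·(1+r) − $357.00.
Month 1: interest $89.74; balance after payment $3,811.74.
Month 2: interest $83.86; balance after payment $3,538.60.
Closed form: n = −ln(1 − rB₀/P)/ln(1+r) = −ln(0.74863)/ln(1.022) ≈ 13.304, so the balance reaches zero during payment 14.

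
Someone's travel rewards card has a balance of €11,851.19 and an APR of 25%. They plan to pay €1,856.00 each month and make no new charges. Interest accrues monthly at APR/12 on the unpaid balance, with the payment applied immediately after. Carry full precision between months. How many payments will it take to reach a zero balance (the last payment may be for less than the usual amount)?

Monthly rate r = 25%/12 = 2.08333% = 0.0208333.
Recurrence: B ← B·(1+r) − €1,856.00.
Month 1: interest €246.90; balance after payment €10,242.09.
Month 2: interest €213.38; balance after payment €8,599.47.
Closed form: n = −ln(1 − rB₀/P)/ln(1+r) = −ln(0.86697)/ln(1.02083) ≈ 6.923, so the balance reaches zero during payment 7.

7 months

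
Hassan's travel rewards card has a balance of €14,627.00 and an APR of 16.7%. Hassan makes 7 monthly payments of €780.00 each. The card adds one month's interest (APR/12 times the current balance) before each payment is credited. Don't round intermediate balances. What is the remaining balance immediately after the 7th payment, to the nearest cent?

€10,419.49

Monthly rate r = 16.7%/12 = 1.39167% = 0.0139167.
Each month: B ← B·(1+r) − €780.00.
Month 1: interest €203.56; balance after payment €14,050.56.
Month 2: interest €195.54; balance after payment €13,466.10.
Month 3: interest €187.40; balance after payment €12,873.50.
Month 4: interest €179.16; balance after payment €12,272.66.
Month 5: interest €170.79; balance after payment €11,663.45.
Month 6: interest €162.32; balance after payment €11,045.77.
Month 7: interest €153.72; balance after payment €10,419.49.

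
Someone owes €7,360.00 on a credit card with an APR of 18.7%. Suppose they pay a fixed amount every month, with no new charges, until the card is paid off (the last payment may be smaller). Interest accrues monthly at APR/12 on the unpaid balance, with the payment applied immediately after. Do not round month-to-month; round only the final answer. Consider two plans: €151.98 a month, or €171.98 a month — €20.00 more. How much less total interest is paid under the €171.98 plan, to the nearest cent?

Monthly rate r = 18.7%/12 = 1.55833% = 0.0155833.
At €151.98/mo: n = ⌈−ln(1 − rB₀/P)/ln(1+r)⌉ = 91 payments (last €132.12); total interest = total paid − €7,360.00 = €6,450.32.
At €171.98/mo: 72 payments (last €15.97); total interest €4,866.55.
Interest saved = €6,450.32 − €4,866.55 = €1,583.77.

€1,583.77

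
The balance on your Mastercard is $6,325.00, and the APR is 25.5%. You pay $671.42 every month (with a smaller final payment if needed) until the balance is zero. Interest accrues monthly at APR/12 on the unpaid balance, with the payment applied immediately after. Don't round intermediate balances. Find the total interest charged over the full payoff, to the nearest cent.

Monthly rate r = 25.5%/12 = 2.125% = 0.02125.
Payoff takes n = ⌈−ln(1 − rB₀/P)/ln(1+r)⌉ = ⌈10.623⌉ = 11 payments; the last is $419.87.
Total paid = 10·$671.42 + $419.87 = $7,134.07.
Total interest = total paid − principal = $7,134.07 − $6,325.00 = $809.07.

$809.07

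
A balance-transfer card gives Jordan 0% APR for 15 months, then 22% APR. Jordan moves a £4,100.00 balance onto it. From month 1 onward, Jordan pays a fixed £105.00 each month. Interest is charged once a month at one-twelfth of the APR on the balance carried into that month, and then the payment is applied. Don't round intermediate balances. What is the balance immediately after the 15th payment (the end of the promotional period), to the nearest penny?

Promo months 1–15 at r₀ = 0%/12 = 0; months 16+ at r₁ = 22%/12 = 0.0183333.
After month 15 (no interest yet): B = £4,100.00 − 15·£105.00 = £2,525.00.

£2,525.00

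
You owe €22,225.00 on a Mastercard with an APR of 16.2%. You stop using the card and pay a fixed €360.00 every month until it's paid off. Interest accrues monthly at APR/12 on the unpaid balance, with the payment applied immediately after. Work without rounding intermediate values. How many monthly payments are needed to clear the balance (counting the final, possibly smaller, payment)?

134 payments

Monthly rate r = 16.2%/12 = 1.35% = 0.0135.
Recurrence: B ← B·(1+r) − €360.00.
Month 1: interest €300.04; balance after payment €22,165.04.
Month 2: interest €299.23; balance after payment €22,104.27.
Closed form: n = −ln(1 − rB₀/P)/ln(1+r) = −ln(0.16656)/ln(1.0135) ≈ 133.663, so the balance reaches zero during payment 134.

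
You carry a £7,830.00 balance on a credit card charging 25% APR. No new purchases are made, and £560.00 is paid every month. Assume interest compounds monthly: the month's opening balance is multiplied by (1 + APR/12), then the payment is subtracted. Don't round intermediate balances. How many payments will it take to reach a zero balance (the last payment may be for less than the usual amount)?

Monthly rate r = 25%/12 = 2.08333% = 0.0208333.
Recurrence: B ← B·(1+r) − £560.00.
Month 1: interest £163.12; balance after payment £7,433.12.
Month 2: interest £154.86; balance after payment £7,027.98.
Closed form: n = −ln(1 − rB₀/P)/ln(1+r) = −ln(0.70871)/ln(1.02083) ≈ 16.699, so the balance reaches zero during payment 17.

17 payments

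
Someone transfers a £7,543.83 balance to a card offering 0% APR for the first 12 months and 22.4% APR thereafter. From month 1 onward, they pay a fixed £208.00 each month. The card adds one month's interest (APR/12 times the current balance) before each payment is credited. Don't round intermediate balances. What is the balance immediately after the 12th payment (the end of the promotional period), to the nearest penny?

£5,047.83

Promo months 1–12 at r₀ = 0%/12 = 0; months 13+ at r₁ = 22.4%/12 = 0.0186667.
After month 12 (no interest yet): B = £7,543.83 − 12·£208.00 = £5,047.83.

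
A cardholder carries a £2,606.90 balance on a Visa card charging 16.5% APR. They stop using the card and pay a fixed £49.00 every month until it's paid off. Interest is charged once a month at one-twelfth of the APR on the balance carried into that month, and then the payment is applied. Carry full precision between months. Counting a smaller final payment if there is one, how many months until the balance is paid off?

Monthly rate r = 16.5%/12 = 1.375% = 0.01375.
Recurrence: B ← B·(1+r) − £49.00.
Month 1: interest £35.84; balance after payment £2,593.74.
Month 2: interest £35.66; balance after payment £2,580.41.
Closed form: n = −ln(1 − rB₀/P)/ln(1+r) = −ln(0.26847)/ln(1.01375) ≈ 96.293, so the balance reaches zero during payment 97.

97 months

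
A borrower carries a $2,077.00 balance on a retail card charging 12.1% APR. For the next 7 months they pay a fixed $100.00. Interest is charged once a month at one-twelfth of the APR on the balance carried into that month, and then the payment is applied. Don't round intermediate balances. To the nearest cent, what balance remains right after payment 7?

$1,506.58

Monthly rate r = 12.1%/12 = 1.00833% = 0.0100833.
Each month: B ← B·(1+r) − $100.00.
Month 1: interest $20.94; balance after payment $1,997.94.
Month 2: interest $20.15; balance after payment $1,918.09.
Month 3: interest $19.34; balance after payment $1,837.43.
Month 4: interest $18.53; balance after payment $1,755.96.
Month 5: interest $17.71; balance after payment $1,673.66.
Month 6: interest $16.88; balance after payment $1,590.54.
Month 7: interest $16.04; balance after payment $1,506.58.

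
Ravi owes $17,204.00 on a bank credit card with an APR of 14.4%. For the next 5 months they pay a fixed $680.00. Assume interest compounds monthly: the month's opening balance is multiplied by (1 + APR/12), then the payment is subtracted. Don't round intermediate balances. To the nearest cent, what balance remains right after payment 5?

$14,778.73

Monthly rate r = 14.4%/12 = 1.2% = 0.012.
Each month: B ← B·(1+r) − $680.00.
Month 1: interest $206.45; balance after payment $16,730.45.
Month 2: interest $200.77; balance after payment $16,251.21.
Month 3: interest $195.01; balance after payment $15,766.23.
Month 4: interest $189.19; balance after payment $15,275.42.
Month 5: interest $183.31; balance after payment $14,778.73.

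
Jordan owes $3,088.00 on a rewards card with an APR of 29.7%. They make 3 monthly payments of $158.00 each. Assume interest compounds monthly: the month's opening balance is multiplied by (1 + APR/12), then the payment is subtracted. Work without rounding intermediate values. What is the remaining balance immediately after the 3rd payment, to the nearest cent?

$2,837.18

Monthly rate r = 29.7%/12 = 2.475% = 0.02475.
Each month: B ← B·(1+r) − $158.00.
Month 1: interest $76.43; balance after payment $3,006.43.
Month 2: interest $74.41; balance after payment $2,922.84.
Month 3: interest $72.34; balance after payment $2,837.18.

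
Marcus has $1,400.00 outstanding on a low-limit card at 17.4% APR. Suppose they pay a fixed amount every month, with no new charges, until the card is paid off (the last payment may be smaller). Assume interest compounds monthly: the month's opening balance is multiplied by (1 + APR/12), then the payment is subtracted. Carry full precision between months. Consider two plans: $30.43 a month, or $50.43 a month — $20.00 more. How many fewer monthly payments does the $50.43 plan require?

41 fewer payments

Monthly rate r = 17.4%/12 = 1.45% = 0.0145.
At $30.43/mo: n = ⌈−ln(1 − rB₀/P)/ln(1+r)⌉ = 77 payments (last $12.40); total interest = total paid − $1,400.00 = $925.08.
At $50.43/mo: 36 payments (last $39.33); total interest $404.38.
Payments saved = 77 − 36 = 41.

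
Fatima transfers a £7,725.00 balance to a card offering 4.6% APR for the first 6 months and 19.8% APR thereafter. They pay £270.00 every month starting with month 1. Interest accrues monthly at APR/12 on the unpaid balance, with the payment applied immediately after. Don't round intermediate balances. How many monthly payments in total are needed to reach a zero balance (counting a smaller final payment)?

Promo months 1–6 at r₀ = 4.6%/12 = 0.00383333; months 7+ at r₁ = 19.8%/12 = 0.0165.
After month 6: iterate B ← B·(1+r₀) − £270.00 for 6 months → £6,268.78.
Then at r₁ with £270.00/mo: n₂ = −ln(1 − r₁·B/P)/ln(1+r₁) ≈ 29.52 → 30 more payments.

36 payments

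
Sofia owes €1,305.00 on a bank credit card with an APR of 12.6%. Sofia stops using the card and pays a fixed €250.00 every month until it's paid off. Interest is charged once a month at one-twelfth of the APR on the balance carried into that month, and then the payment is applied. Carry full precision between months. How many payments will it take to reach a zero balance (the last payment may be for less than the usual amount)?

Monthly rate r = 12.6%/12 = 1.05% = 0.0105.
Recurrence: B ← B·(1+r) − €250.00.
Month 1: interest €13.70; balance after payment €1,068.70.
Month 2: interest €11.22; balance after payment €829.92.
Month 3: interest €8.71; balance after payment €588.64.
Month 4: interest €6.18; balance after payment €344.82.
Month 5: interest €3.62; balance after payment €98.44.
Month 6: interest €1.03; balance after payment €0.00.

6 payments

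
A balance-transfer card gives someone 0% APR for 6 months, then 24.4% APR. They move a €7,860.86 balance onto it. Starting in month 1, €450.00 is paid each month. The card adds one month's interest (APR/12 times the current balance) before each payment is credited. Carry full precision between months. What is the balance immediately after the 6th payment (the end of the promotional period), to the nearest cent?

Promo months 1–6 at r₀ = 0%/12 = 0; months 7+ at r₁ = 24.4%/12 = 0.0203333.
After month 6 (no interest yet): B = €7,860.86 − 6·€450.00 = €5,160.86.

€5,160.86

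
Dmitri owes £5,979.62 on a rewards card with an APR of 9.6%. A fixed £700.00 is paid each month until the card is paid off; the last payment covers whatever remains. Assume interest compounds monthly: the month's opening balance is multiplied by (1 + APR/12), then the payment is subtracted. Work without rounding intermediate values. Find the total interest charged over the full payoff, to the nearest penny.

Monthly rate r = 9.6%/12 = 0.8% = 0.008.
Payoff takes n = ⌈−ln(1 − rB₀/P)/ln(1+r)⌉ = ⌈8.884⌉ = 9 payments; the last is £618.78.
Total paid = 8·£700.00 + £618.78 = £6,218.78.
Total interest = total paid − principal = £6,218.78 − £5,979.62 = £239.16.

£239.16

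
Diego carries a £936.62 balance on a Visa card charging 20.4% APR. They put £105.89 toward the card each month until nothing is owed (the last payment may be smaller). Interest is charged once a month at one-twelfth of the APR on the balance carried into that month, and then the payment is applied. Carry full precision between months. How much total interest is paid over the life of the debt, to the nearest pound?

Monthly rate r = 20.4%/12 = 1.7% = 0.017.
Payoff takes n = ⌈−ln(1 − rB₀/P)/ln(1+r)⌉ = ⌈9.667⌉ = 10 payments; the last is £70.80.
Total paid = 9·£105.89 + £70.80 = £1,023.81.
Total interest = total paid − principal = £1,023.81 − £936.62 = £87.19.

£87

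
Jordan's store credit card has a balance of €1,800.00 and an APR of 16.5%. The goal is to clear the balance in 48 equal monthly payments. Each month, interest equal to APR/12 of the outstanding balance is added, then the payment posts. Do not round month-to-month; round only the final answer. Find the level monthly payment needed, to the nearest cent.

€51.47

Monthly rate r = 16.5%/12 = 1.375% = 0.01375.
Level-payment amortization: P = B₀·r / (1 − (1+r)^(−n)) = 1800.00·0.01375 / (1 − 1.01375^(−48)).
Denominator 1 − (1+r)^(−48) = 0.480819499.
P = 24.75 / 0.480819499 ≈ 51.47.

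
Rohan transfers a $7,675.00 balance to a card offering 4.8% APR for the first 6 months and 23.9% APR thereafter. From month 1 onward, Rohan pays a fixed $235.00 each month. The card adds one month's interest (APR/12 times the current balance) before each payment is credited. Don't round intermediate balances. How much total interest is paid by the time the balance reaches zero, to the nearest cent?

Promo months 1–6 at r₀ = 4.8%/12 = 0.004; months 7+ at r₁ = 23.9%/12 = 0.0199167.
After month 6: iterate B ← B·(1+r₀) − $235.00 for 6 months → $6,436.88.
Then at r₁ with $235.00/mo: n₂ = −ln(1 − r₁·B/P)/ln(1+r₁) ≈ 39.99 → 40 more payments.
Total paid = 45·$235.00 + $232.65 = $10,807.65; interest = $10,807.65 − $7,675.00 = $3,132.65.

$3,132.65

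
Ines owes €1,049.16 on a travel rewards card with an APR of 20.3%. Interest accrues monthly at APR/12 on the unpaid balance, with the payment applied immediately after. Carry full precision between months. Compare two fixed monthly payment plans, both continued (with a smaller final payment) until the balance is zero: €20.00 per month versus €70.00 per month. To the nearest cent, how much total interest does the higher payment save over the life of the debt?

Monthly rate r = 20.3%/12 = 1.69167% = 0.0169167.
At €20.00/mo: n = ⌈−ln(1 − rB₀/P)/ln(1+r)⌉ = 131 payments (last €3.92); total interest = total paid − €1,049.16 = €1,554.76.
At €70.00/mo: 18 payments (last €30.37); total interest €171.21.
Interest saved = €1,554.76 − €171.21 = €1,383.55.

€1,383.55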